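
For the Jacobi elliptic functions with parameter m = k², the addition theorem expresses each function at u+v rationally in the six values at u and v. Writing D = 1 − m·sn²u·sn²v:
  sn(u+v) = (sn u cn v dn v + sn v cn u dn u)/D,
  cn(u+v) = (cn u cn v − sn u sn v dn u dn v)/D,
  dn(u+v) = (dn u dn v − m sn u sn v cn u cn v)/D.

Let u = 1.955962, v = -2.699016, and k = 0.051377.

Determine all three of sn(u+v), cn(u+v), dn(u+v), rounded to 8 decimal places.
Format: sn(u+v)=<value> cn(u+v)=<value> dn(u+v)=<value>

sn u = 0.9273066745280721, cn u = -0.3743024597510522, dn u = 0.9988644640002782
sn v = -0.4301109719461435, cn v = -0.9027760252751198, dn v = 0.9997558135520289
m = k² = 0.002639596129
D = 1 − m·sn²u·sn²v = 0.9995801005584966
sn(u+v) = (sn u·cn v·dn v + sn v·cn u·dn u)/D = -0.6761370300856736/0.9995801005584966 = -0.6764210589105312
cn(u+v) = (cn u·cn v − sn u·sn v·dn u·dn v)/D = 0.7362058774415341/0.9995801005584966 = 0.7365151397373686
dn(u+v) = (dn u·dn v − m·sn u·sn v·cn u·cn v)/D = 0.9989763041626177/0.9995801005584966 = 0.9993959499638482

sn(u+v)=-0.67642106 cn(u+v)=0.73651514 dn(u+v)=0.99939595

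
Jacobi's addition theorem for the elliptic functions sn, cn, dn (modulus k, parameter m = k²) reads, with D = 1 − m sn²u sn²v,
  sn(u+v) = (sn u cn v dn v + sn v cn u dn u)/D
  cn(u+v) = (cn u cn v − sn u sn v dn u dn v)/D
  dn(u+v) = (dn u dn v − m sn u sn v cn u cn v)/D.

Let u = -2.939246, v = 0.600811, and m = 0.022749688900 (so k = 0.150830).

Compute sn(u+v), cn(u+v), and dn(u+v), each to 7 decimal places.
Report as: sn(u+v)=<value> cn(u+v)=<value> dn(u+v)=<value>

sn u = -0.2186261271330579, cn u = -0.975808698739051, dn u = 0.9994561643193426
sn v = 0.5646806647831327, cn v = 0.8253094854780717, dn v = 0.9963663670752972
m = k² = 0.0227496889
D = 1 − m·sn²u·sn²v = 0.999653274790083
sn(u+v) = (sn u·cn v·dn v + sn v·cn u·dn u)/D = -0.7304992249891094/0.999653274790083 = -0.7307525953361247
cn(u+v) = (cn u·cn v − sn u·sn v·dn u·dn v)/D = -0.6824057093026463/0.999653274790083 = -0.6826423986316101
dn(u+v) = (dn u·dn v − m·sn u·sn v·cn u·cn v)/D = 0.9935626670636635/0.999653274790083 = 0.9939072797738812

sn(u+v)=-0.7307526 cn(u+v)=-0.6826424 dn(u+v)=0.9939073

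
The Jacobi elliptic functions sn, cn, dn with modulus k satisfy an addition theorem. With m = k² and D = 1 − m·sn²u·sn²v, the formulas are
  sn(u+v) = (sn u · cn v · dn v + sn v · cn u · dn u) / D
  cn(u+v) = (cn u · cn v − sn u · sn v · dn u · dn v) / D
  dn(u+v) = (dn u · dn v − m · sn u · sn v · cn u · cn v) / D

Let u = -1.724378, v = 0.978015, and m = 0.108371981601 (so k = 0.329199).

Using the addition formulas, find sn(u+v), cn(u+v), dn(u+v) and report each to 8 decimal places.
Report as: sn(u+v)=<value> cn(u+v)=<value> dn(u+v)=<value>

sn u = -0.9947814670530585, cn u = -0.1020285881886284, dn u = 0.9448577419953295
sn v = 0.8215317706856771, cn v = 0.5701627397103884, dn v = 0.9627347420840787
m = k² = 0.108371981601
D = 1 − m·sn²u·sn²v = 0.9276195776955144
sn(u+v) = (sn u·cn v·dn v + sn v·cn u·dn u)/D = -0.6252486623719181/0.9276195776955144 = -0.6740356471617639
cn(u+v) = (cn u·cn v − sn u·sn v·dn u·dn v)/D = 0.6852314872553154/0.9276195776955144 = 0.7386988197873489
dn(u+v) = (dn u·dn v − m·sn u·sn v·cn u·cn v)/D = 0.904495209422172/0.9276195776955144 = 0.9750712804803126

sn(u+v)=-0.67403565 cn(u+v)=0.73869882 dn(u+v)=0.97507128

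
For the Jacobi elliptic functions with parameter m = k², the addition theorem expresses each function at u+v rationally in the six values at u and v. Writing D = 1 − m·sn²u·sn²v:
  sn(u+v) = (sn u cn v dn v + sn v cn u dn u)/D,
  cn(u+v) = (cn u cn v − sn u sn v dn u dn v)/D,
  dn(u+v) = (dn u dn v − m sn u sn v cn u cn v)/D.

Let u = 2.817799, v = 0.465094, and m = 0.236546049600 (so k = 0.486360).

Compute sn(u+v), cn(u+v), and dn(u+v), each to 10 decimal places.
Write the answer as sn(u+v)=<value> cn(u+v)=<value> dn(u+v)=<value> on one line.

sn(u+v)=0.0740904023 cn(u+v)=-0.9972515291 dn(u+v)=0.9993505426

sn u = 0.5085077208142275, cn u = -0.8610574300662643, dn u = 0.9689344138467436
sn v = 0.4451159814684347, cn v = 0.8954729270287249, dn v = 0.9762855874349619
m = k² = 0.2365460496
D = 1 − m·sn²u·sn²v = 0.9878812681157862
sn(u+v) = (sn u·cn v·dn v + sn v·cn u·dn u)/D = 0.07319252054281934/0.9878812681157862 = 0.07409040226303865
cn(u+v) = (cn u·cn v − sn u·sn v·dn u·dn v)/D = -0.9851661051978204/0.9878812681157862 = -0.9972515291001068
dn(u+v) = (dn u·dn v − m·sn u·sn v·cn u·cn v)/D = 0.9872396813298025/0.9878812681157862 = 0.9993505426140861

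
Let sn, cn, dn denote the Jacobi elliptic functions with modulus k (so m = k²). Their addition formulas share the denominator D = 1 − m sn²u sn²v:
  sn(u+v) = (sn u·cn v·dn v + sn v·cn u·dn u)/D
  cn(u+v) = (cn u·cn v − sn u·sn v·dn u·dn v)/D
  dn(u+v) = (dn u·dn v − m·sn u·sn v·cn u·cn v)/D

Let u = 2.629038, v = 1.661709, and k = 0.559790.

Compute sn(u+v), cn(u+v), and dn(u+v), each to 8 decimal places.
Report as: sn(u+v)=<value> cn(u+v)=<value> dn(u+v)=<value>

sn(u+v)=-0.73101779 cn(u+v)=-0.68235841 dn(u+v)=0.91243734

sn u = 0.7103252151356659, cn u = -0.7038736312311109, dn u = 0.917544568585083
sn v = 0.9987605137798109, cn v = 0.04977384970331562, dn v = 0.8291028267239967
m = k² = 0.3133648441
D = 1 − m·sn²u·sn²v = 0.8422797476313358
sn(u+v) = (sn u·cn v·dn v + sn v·cn u·dn u)/D = -0.6157214782977076/0.8422797476313358 = -0.7310177883645467
cn(u+v) = (cn u·cn v − sn u·sn v·dn u·dn v)/D = -0.5747366652935867/0.8422797476313358 = -0.6823584051615448
dn(u+v) = (dn u·dn v − m·sn u·sn v·cn u·cn v)/D = 0.7685274922180218/0.8422797476313358 = 0.9124373397072403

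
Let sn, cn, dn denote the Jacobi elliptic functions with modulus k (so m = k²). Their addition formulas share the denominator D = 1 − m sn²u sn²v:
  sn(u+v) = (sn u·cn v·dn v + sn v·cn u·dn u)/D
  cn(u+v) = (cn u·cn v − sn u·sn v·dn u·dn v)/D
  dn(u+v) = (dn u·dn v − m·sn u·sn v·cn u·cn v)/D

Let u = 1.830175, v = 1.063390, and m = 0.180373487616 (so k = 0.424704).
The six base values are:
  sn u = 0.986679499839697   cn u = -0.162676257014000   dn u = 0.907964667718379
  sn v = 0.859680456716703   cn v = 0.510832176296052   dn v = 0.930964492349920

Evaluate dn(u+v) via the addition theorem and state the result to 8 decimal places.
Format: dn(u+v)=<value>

dn(u+v)=0.98595121

m = k² = 0.180373487616
D = 1 − m·sn²u·sn²v = 0.8702226145112399
dn(u+v) = (dn u·dn v − m·sn u·sn v·cn u·cn v)/D = 0.8579970436715765/0.8702226145112399 = 0.9859512145101746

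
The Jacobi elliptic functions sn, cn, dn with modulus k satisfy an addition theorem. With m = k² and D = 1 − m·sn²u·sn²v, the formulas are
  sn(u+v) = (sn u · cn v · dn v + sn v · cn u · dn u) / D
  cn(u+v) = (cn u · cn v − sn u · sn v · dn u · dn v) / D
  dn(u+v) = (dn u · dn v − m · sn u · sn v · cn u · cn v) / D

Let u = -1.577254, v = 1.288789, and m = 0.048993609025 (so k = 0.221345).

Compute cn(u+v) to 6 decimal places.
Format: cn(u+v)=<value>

cn(u+v)=0.958736

sn u = -0.9999154960806445, cn u = 0.01300002683838265, dn u = 0.9751998107716761
sn v = 0.9569400388601725, cn v = 0.2902856559086093, dn v = 0.9773100197858967
m = k² = 0.048993609025
D = 1 − m·sn²u·sn²v = 0.9551424570113799
cn(u+v) = (cn u·cn v − sn u·sn v·dn u·dn v)/D = 0.915729930481656/0.9551424570113799 = 0.9587364939748937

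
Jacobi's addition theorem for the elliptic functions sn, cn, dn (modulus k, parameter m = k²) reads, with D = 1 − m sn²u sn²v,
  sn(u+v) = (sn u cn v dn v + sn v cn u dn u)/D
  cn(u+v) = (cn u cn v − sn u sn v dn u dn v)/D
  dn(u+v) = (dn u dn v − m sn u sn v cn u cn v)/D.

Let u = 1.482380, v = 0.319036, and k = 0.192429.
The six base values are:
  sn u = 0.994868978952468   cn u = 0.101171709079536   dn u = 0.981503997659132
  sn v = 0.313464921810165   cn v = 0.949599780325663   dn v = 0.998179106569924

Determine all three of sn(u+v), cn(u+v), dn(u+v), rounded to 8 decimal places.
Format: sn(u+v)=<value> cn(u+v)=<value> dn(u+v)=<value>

sn(u+v)=0.97765508 cn(u+v)=-0.21021547 dn(u+v)=0.98214429

m = k² = 0.037028920041
D = 1 − m·sn²u·sn²v = 0.9963987711460187
sn(u+v) = (sn u·cn v·dn v + sn v·cn u·dn u)/D = 0.9741343197082038/0.9963987711460187 = 0.977655079389342
cn(u+v) = (cn u·cn v − sn u·sn v·dn u·dn v)/D = -0.2094584405268291/0.9963987711460187 = -0.2102154745593657
dn(u+v) = (dn u·dn v − m·sn u·sn v·cn u·cn v)/D = 0.9786073645390458/0.9963987711460187 = 0.9821442908982014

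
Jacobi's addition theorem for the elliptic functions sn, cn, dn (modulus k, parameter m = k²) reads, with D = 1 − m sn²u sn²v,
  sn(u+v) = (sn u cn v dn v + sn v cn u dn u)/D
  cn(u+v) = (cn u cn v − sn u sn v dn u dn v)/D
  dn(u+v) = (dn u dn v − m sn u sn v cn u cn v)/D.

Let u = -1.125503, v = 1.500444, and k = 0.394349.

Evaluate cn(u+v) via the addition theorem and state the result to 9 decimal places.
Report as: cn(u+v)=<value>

sn u = -0.8897914650452032, cn u = 0.4563673396866946, dn u = 0.9364172940930024
sn v = 0.9920291747151097, cn v = 0.1260083985854053, dn v = 0.9203032598555357
m = k² = 0.155511133801
D = 1 − m·sn²u·sn²v = 0.8788323044796955
cn(u+v) = (cn u·cn v − sn u·sn v·dn u·dn v)/D = 0.8182055048093694/0.8788323044796955 = 0.9310143705900529

cn(u+v)=0.931014371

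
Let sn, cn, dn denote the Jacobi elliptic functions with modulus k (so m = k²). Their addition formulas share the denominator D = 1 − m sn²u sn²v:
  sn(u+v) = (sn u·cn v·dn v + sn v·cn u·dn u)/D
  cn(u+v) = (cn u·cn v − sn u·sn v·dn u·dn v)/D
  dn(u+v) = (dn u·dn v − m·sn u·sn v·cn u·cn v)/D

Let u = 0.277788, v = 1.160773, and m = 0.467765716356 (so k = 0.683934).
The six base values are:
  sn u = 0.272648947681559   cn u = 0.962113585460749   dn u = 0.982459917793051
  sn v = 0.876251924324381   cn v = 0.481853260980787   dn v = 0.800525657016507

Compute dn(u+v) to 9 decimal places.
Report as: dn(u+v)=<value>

m = k² = 0.467765716356
D = 1 − m·sn²u·sn²v = 0.9733010606210779
dn(u+v) = (dn u·dn v − m·sn u·sn v·cn u·cn v)/D = 0.7346757125402274/0.9733010606210779 = 0.7548288420351868

dn(u+v)=0.754828842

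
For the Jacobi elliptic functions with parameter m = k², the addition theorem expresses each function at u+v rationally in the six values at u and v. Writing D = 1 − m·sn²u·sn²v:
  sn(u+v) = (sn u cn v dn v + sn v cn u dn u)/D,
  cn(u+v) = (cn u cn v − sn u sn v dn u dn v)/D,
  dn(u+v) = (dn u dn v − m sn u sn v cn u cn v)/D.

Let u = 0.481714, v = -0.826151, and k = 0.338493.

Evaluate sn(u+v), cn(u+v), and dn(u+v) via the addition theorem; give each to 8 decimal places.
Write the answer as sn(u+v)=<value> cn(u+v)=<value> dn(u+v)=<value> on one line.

sn(u+v)=-0.33694988 cn(u+v)=0.94152259 dn(u+v)=0.99347442

sn u = 0.461493982717651, cn u = 0.8871433389906055, dn u = 0.9877234735750625
sn v = -0.728944258287314, cn v = 0.6845730554951441, dn v = 0.9690810721870954
m = k² = 0.114577511049
D = 1 − m·sn²u·sn²v = 0.9870335792984616
sn(u+v) = (sn u·cn v·dn v + sn v·cn u·dn u)/D = -0.3325808411884633/0.9870335792984616 = -0.3369498750233468
cn(u+v) = (cn u·cn v − sn u·sn v·dn u·dn v)/D = 0.9293144089796018/0.9870335792984616 = 0.9415225869418911
dn(u+v) = (dn u·dn v − m·sn u·sn v·cn u·cn v)/D = 0.9805926097727252/0.9870335792984616 = 0.9934744170200224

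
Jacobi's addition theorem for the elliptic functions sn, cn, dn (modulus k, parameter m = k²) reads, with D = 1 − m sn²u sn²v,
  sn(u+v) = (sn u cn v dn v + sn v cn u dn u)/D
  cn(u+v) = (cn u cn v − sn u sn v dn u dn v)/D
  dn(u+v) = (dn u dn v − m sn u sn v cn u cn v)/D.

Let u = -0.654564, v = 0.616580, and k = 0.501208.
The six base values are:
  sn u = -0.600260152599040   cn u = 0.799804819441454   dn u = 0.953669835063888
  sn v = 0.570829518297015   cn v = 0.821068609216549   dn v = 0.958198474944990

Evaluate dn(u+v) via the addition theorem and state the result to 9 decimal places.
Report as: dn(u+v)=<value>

m = k² = 0.251209459264
D = 1 − m·sn²u·sn²v = 0.9705063947570507
dn(u+v) = (dn u·dn v − m·sn u·sn v·cn u·cn v)/D = 0.970330608945359/0.9705063947570507 = 0.9998188720727227

dn(u+v)=0.999818872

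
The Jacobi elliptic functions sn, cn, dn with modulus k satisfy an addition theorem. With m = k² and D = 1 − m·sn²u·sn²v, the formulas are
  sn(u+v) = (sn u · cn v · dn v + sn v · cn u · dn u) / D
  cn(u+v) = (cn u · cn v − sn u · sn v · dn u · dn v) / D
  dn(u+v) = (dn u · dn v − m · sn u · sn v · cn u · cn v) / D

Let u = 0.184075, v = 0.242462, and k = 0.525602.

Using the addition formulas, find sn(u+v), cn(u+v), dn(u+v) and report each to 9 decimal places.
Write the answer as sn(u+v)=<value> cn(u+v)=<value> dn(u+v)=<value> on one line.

sn u = 0.1827569422028633, cn u = 0.9831581256729048, dn u = 0.9953757949393474
sn v = 0.2394641315141978, cn v = 0.97090521150015, dn v = 0.9920476545597405
m = k² = 0.276257462404
D = 1 − m·sn²u·sn²v = 0.9994708939509132
sn(u+v) = (sn u·cn v·dn v + sn v·cn u·dn u)/D = 0.4103710310811787/0.9994708939509132 = 0.4105882758216
cn(u+v) = (cn u·cn v − sn u·sn v·dn u·dn v)/D = 0.9113384029571056/0.9994708939509132 = 0.9118208528860511
dn(u+v) = (dn u·dn v − m·sn u·sn v·cn u·cn v)/D = 0.9759196177493993/0.9994708939509132 = 0.9764362560790384

sn(u+v)=0.410588276 cn(u+v)=0.911820853 dn(u+v)=0.976436256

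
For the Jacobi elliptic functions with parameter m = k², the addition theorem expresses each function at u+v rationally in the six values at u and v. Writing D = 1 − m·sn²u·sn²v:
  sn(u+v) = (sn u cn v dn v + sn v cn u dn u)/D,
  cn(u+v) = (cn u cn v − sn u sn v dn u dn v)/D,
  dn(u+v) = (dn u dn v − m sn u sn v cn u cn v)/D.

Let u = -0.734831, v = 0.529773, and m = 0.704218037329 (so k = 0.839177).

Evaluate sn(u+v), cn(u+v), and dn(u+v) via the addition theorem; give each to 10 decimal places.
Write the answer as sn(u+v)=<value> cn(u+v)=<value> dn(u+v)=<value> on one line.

sn(u+v)=-0.2026427341 cn(u+v)=0.9792527367 dn(u+v)=0.9854348968

sn u = -0.6392348660371584, cn u = 0.7690115643099628, dn u = 0.8439440566150253
sn v = 0.4911430573403163, cn v = 0.8710789270935251, dn v = 0.9111133116990599
m = k² = 0.704218037329
D = 1 − m·sn²u·sn²v = 0.9305864792474781
sn(u+v) = (sn u·cn v·dn v + sn v·cn u·dn u)/D = -0.188576588514436/0.9305864792474781 = -0.202642734146459
cn(u+v) = (cn u·cn v − sn u·sn v·dn u·dn v)/D = 0.911279356521629/0.9305864792474781 = 0.9792527366812142
dn(u+v) = (dn u·dn v − m·sn u·sn v·cn u·cn v)/D = 0.9170323911239506/0.9305864792474781 = 0.9854348967819862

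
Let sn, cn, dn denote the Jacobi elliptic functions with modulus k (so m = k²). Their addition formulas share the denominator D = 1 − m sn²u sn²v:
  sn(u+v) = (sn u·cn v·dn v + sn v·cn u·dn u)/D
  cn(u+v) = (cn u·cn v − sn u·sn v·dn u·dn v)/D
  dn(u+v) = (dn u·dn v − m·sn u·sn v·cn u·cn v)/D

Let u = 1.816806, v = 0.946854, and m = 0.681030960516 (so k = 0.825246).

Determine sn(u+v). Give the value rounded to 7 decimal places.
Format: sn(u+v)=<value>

sn u = 0.9913605802449753, cn u = 0.131164781615897, dn u = 0.5750527213148017
sn v = 0.7625497471142514, cn v = 0.6469295813115917, dn v = 0.7771696568037564
m = k² = 0.681030960516
D = 1 − m·sn²u·sn²v = 0.6108056646441728
sn(u+v) = (sn u·cn v·dn v + sn v·cn u·dn u)/D = 0.5559469487279028/0.6108056646441728 = 0.9101863013201946

sn(u+v)=0.9101863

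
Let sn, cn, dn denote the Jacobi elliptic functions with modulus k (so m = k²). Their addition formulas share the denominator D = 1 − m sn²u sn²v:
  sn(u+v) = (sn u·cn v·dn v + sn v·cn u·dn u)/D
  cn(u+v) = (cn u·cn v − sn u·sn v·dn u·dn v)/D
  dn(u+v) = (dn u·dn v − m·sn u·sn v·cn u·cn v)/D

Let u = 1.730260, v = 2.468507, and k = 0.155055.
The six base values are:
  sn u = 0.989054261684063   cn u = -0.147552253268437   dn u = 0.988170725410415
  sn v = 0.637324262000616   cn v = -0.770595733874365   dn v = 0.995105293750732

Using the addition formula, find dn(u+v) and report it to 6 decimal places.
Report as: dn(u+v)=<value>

dn(u+v)=0.991078

m = k² = 0.024042053025
D = 1 − m·sn²u·sn²v = 0.9904471558752674
dn(u+v) = (dn u·dn v − m·sn u·sn v·cn u·cn v)/D = 0.9816107641013372/0.9904471558752674 = 0.9910783813941882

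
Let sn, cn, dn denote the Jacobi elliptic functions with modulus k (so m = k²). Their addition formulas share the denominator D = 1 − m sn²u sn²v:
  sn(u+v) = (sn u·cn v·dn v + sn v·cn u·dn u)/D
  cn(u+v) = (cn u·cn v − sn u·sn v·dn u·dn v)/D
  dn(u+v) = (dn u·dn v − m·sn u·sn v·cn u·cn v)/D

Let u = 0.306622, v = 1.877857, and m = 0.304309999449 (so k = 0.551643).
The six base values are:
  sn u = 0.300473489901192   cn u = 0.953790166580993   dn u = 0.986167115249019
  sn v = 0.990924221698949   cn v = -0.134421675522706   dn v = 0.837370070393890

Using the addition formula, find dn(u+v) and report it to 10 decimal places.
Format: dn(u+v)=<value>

dn(u+v)=0.8606214131

m = k² = 0.304309999449
D = 1 − m·sn²u·sn²v = 0.9730220196416368
dn(u+v) = (dn u·dn v − m·sn u·sn v·cn u·cn v)/D = 0.8374035855591514/0.9730220196416368 = 0.8606214131387966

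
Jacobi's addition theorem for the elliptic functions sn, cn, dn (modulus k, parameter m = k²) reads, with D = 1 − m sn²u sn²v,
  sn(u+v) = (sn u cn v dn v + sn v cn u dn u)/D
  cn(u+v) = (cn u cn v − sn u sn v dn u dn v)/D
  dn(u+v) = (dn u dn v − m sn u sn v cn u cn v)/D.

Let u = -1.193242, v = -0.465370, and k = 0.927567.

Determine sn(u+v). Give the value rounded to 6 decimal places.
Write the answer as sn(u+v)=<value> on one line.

sn(u+v)=-0.952535

sn u = -0.8474440249960984, cn u = 0.5308847563251484, dn u = 0.6181487913971696
sn v = -0.4364389578049438, cn v = 0.8997338696026367, dn v = 0.9143935729690644
m = k² = 0.860380539489
D = 1 − m·sn²u·sn²v = 0.8823045583879228
sn(u+v) = (sn u·cn v·dn v + sn v·cn u·dn u)/D = -0.8404257360332222/0.8823045583879228 = -0.9525347319623756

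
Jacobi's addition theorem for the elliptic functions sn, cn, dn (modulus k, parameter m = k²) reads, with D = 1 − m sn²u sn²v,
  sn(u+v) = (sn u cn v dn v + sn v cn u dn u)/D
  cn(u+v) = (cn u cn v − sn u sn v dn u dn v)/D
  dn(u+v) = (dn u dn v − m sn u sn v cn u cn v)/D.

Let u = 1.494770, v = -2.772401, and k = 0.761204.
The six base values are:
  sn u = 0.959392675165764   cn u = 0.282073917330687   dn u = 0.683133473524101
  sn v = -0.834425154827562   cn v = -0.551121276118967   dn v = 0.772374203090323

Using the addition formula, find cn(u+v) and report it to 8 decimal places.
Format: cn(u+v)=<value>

cn(u+v)=0.42461062

m = k² = 0.579431529616
D = 1 − m·sn²u·sn²v = 0.6286617415863631
cn(u+v) = (cn u·cn v − sn u·sn v·dn u·dn v)/D = 0.2669364521533768/0.6286617415863631 = 0.4246106204582933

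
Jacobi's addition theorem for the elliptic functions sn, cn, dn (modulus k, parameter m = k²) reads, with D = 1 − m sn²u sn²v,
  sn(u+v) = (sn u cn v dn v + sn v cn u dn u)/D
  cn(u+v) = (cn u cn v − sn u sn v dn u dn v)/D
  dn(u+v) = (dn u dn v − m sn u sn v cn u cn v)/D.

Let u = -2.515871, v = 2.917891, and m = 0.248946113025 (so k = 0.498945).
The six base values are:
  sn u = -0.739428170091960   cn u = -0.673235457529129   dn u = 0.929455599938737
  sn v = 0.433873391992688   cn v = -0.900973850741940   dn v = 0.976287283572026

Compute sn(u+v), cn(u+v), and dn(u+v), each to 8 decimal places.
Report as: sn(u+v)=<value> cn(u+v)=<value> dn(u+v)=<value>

sn(u+v)=0.38887899 cn(u+v)=0.92128884 dn(u+v)=0.98099575

m = k² = 0.248946113025
D = 1 − m·sn²u·sn²v = 0.9743773899101385
sn(u+v) = (sn u·cn v·dn v + sn v·cn u·dn u)/D = 0.3789148986658334/0.9743773899101385 = 0.3888789934881172
cn(u+v) = (cn u·cn v − sn u·sn v·dn u·dn v)/D = 0.8976830161795172/0.9743773899101385 = 0.9212888409308282
dn(u+v) = (dn u·dn v − m·sn u·sn v·cn u·cn v)/D = 0.9558600767183865/0.9743773899101385 = 0.9809957482762815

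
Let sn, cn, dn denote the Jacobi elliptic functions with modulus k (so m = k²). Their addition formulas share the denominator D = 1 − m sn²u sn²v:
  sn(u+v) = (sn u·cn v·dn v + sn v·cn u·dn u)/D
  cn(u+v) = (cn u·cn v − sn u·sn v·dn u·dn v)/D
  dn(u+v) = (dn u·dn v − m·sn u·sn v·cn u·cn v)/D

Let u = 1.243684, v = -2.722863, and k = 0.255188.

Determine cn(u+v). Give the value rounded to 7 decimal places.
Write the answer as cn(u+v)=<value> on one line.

sn u = 0.9419479353936691, cn u = 0.3357589715965965, dn u = 0.970680396213092
sn v = -0.4535534237987893, cn v = -0.8912290905038927, dn v = 0.9932793818374438
m = k² = 0.065120915344
D = 1 − m·sn²u·sn²v = 0.988114124061095
cn(u+v) = (cn u·cn v − sn u·sn v·dn u·dn v)/D = 0.1126724935462675/0.988114124061095 = 0.1140278139970206

cn(u+v)=0.1140278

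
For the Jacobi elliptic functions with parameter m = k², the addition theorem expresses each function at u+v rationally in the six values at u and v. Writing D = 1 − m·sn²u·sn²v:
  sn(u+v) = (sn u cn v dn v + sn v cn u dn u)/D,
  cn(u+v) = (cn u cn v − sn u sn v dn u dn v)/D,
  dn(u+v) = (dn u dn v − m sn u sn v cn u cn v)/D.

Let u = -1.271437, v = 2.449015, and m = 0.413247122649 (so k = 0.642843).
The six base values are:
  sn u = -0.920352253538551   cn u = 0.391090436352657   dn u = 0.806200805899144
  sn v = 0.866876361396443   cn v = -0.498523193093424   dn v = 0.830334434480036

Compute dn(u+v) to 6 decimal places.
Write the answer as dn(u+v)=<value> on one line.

m = k² = 0.413247122649
D = 1 − m·sn²u·sn²v = 0.7369536261232665
dn(u+v) = (dn u·dn v − m·sn u·sn v·cn u·cn v)/D = 0.6051351394888113/0.7369536261232665 = 0.8211305542685442

dn(u+v)=0.821131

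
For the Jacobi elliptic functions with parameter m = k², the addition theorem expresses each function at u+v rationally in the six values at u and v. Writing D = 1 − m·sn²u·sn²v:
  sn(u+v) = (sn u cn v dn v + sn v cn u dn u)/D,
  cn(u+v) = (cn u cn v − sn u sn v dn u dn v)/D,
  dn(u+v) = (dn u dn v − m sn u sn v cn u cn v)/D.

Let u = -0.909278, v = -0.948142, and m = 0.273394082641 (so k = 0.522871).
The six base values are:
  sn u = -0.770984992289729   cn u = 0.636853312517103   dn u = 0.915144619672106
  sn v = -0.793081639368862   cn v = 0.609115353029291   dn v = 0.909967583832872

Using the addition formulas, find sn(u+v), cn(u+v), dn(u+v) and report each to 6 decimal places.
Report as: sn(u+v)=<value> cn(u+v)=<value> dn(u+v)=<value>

m = k² = 0.273394082641
D = 1 − m·sn²u·sn²v = 0.8977845016541376
sn(u+v) = (sn u·cn v·dn v + sn v·cn u·dn u)/D = -0.8895560771740828/0.8977845016541376 = -0.9908347443457821
cn(u+v) = (cn u·cn v − sn u·sn v·dn u·dn v)/D = -0.1212724081274277/0.8977845016541376 = -0.1350796409427735
dn(u+v) = (dn u·dn v − m·sn u·sn v·cn u·cn v)/D = 0.7679046398665881/0.8977845016541376 = 0.8553329205970361

sn(u+v)=-0.990835 cn(u+v)=-0.135080 dn(u+v)=0.855333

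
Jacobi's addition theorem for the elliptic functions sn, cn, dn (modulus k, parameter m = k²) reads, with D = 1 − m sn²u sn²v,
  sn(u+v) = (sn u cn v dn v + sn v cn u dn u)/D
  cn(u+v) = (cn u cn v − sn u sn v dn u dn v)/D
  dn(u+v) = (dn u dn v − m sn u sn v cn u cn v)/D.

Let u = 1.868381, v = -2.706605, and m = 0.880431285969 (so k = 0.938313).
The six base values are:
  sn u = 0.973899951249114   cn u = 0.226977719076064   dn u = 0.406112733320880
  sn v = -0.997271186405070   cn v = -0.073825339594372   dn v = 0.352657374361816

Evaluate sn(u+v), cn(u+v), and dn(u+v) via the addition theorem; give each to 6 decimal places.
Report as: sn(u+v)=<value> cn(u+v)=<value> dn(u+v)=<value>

m = k² = 0.880431285969
D = 1 − m·sn²u·sn²v = 0.1694788479589486
sn(u+v) = (sn u·cn v·dn v + sn v·cn u·dn u)/D = -0.1172825381760859/0.1694788479589486 = -0.6920187361935234
cn(u+v) = (cn u·cn v − sn u·sn v·dn u·dn v)/D = 0.1223433126266711/0.1694788479589486 = 0.7218795389516998
dn(u+v) = (dn u·dn v − m·sn u·sn v·cn u·cn v)/D = 0.1288897861497193/0.1694788479589486 = 0.76050662192924

sn(u+v)=-0.692019 cn(u+v)=0.721880 dn(u+v)=0.760507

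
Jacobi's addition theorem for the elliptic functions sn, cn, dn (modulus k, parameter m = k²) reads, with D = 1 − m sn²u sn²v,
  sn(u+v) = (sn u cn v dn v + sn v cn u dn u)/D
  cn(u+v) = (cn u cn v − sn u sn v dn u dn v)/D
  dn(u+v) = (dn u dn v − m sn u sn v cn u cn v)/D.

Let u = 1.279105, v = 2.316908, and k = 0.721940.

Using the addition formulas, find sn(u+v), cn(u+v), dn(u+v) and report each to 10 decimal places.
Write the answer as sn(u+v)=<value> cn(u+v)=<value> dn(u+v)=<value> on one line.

sn(u+v)=0.1480798337 cn(u+v)=-0.9889754106 dn(u+v)=0.9942692660

sn u = 0.9119382652090864, cn u = 0.4103274307762545, dn u = 0.7526990813507271
sn v = 0.951494360347824, cn v = -0.3076661863550906, dn v = 0.7267313037008364
m = k² = 0.5211973636
D = 1 − m·sn²u·sn²v = 0.6075850670332883
sn(u+v) = (sn u·cn v·dn v + sn v·cn u·dn u)/D = 0.08997109567905306/0.6075850670332883 = 0.1480798336903888
cn(u+v) = (cn u·cn v − sn u·sn v·dn u·dn v)/D = -0.6008866911691056/0.6075850670332883 = -0.9889754106418555
dn(u+v) = (dn u·dn v − m·sn u·sn v·cn u·cn v)/D = 0.6041031586370852/0.6075850670332883 = 0.9942692660087837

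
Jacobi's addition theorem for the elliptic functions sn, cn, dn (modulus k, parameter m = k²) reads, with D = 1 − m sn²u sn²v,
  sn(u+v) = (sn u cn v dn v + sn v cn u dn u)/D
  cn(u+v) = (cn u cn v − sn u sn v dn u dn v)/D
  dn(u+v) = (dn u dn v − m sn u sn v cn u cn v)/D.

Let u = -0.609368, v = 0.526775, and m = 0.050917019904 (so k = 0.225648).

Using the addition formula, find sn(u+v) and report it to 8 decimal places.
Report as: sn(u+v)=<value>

sn(u+v)=-0.08249437

sn u = -0.570887678502342, cn u = 0.821028171583781, dn u = 0.9916680364193549
sn v = 0.5017340300827044, cn v = 0.8650219436852269, dn v = 0.9935704807810051
m = k² = 0.050917019904
D = 1 − m·sn²u·sn²v = 0.9958225483447732
sn(u+v) = (sn u·cn v·dn v + sn v·cn u·dn u)/D = -0.08214975461860546/0.9958225483447732 = -0.08249437086472118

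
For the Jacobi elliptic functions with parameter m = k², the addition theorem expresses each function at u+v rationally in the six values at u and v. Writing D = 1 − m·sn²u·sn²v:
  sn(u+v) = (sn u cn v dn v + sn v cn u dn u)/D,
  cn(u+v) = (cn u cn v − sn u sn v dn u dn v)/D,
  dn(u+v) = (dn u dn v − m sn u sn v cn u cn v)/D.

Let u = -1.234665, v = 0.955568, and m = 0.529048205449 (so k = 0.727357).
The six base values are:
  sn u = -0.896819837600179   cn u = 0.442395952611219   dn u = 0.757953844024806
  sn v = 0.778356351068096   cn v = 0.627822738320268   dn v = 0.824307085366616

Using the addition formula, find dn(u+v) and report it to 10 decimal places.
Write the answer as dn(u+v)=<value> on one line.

m = k² = 0.529048205449
D = 1 − m·sn²u·sn²v = 0.7422120547097341
dn(u+v) = (dn u·dn v − m·sn u·sn v·cn u·cn v)/D = 0.7273583195380188/0.7422120547097341 = 0.9799872084029619

dn(u+v)=0.9799872084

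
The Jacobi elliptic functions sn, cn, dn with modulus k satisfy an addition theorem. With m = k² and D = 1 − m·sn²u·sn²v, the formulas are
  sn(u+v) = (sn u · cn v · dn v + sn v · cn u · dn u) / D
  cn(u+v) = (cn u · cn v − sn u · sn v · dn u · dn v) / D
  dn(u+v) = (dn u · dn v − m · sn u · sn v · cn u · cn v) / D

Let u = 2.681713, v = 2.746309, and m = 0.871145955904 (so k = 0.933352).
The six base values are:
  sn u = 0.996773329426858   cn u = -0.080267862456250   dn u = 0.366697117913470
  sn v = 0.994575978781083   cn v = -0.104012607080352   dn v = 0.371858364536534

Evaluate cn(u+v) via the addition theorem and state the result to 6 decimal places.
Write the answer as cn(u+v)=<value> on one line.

m = k² = 0.871145955904
D = 1 − m·sn²u·sn²v = 0.143830653435457
cn(u+v) = (cn u·cn v − sn u·sn v·dn u·dn v)/D = -0.1268333043460593/0.143830653435457 = -0.8818238763197645

cn(u+v)=-0.881824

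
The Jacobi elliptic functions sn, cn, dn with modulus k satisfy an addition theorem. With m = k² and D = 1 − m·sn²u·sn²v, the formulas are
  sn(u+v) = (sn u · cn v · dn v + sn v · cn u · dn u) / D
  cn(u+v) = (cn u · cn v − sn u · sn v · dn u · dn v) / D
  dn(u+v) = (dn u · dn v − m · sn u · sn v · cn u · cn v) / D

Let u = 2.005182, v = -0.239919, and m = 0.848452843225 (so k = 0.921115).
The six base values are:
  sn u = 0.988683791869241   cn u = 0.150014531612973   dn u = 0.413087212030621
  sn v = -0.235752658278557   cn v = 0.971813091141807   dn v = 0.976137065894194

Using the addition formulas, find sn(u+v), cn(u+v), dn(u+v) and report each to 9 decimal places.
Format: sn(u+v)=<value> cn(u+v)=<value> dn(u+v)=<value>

m = k² = 0.848452843225
D = 1 − m·sn²u·sn²v = 0.9539047966433939
sn(u+v) = (sn u·cn v·dn v + sn v·cn u·dn u)/D = 0.9232785901434747/0.9539047966433939 = 0.9678938541794874
cn(u+v) = (cn u·cn v − sn u·sn v·dn u·dn v)/D = 0.2397728217333072/0.9539047966433939 = 0.2513592788054125
dn(u+v) = (dn u·dn v − m·sn u·sn v·cn u·cn v)/D = 0.4320606124221108/0.9539047966433939 = 0.4529389242432246

sn(u+v)=0.967893854 cn(u+v)=0.251359279 dn(u+v)=0.452938924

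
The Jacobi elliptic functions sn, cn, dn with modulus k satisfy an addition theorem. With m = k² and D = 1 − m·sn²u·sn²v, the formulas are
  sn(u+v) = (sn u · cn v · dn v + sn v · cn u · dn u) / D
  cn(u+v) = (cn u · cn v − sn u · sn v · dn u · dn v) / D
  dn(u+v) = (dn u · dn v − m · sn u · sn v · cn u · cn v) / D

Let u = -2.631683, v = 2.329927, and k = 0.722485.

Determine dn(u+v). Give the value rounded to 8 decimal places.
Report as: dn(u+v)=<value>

sn u = -0.8527529891862899, cn u = -0.5223144066880094, dn u = 0.7876669714355905
sn v = 0.9487789980064385, cn v = -0.3159405212091331, dn v = 0.7280927802513294
m = k² = 0.521984575225
D = 1 − m·sn²u·sn²v = 0.6583084051511922
dn(u+v) = (dn u·dn v − m·sn u·sn v·cn u·cn v)/D = 0.643186697726374/0.6583084051511922 = 0.9770294480421449

dn(u+v)=0.97702945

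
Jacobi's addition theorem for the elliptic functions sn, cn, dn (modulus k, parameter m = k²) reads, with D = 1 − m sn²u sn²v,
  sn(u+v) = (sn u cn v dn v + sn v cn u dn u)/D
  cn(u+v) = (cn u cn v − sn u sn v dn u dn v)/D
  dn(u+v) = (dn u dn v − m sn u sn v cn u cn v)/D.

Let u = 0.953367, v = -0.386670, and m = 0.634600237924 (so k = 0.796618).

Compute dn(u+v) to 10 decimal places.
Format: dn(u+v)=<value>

sn u = 0.7693138751117696, cn u = 0.6388710054154223, dn u = 0.790199822394594
sn v = -0.3716263969410928, cn v = 0.9283823679371455, dn v = 0.9551742176216421
m = k² = 0.634600237924
D = 1 − m·sn²u·sn²v = 0.9481294956623003
dn(u+v) = (dn u·dn v − m·sn u·sn v·cn u·cn v)/D = 0.8623879473907155/0.9481294956623003 = 0.9095676817735836

dn(u+v)=0.9095676818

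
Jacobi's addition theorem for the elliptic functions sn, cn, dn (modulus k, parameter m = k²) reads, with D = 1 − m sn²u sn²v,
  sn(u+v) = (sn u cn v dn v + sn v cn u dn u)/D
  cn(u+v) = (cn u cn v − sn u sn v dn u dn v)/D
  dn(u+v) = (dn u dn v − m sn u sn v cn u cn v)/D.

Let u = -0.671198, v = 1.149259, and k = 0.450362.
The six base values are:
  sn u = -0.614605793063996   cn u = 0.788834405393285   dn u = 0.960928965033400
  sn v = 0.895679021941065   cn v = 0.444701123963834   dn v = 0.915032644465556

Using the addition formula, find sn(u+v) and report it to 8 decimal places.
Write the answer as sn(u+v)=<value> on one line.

sn(u+v)=0.45692885

m = k² = 0.202825931044
D = 1 − m·sn²u·sn²v = 0.9385358921514288
sn(u+v) = (sn u·cn v·dn v + sn v·cn u·dn u)/D = 0.4288441259303171/0.9385358921514288 = 0.4569288500488428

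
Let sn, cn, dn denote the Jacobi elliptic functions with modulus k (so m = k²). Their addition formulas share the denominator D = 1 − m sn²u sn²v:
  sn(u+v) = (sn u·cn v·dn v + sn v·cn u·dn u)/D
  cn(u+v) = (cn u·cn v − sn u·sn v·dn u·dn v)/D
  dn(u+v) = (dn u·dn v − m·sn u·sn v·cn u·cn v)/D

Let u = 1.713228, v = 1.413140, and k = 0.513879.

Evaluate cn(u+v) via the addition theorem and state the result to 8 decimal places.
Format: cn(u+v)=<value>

sn u = 0.9998561197590241, cn u = -0.0169628942232145, dn u = 0.8579069630623515
sn v = 0.97102963638849, cn v = 0.2389590869902983, dn v = 0.8666067417757044
m = k² = 0.264071626641
D = 1 − m·sn²u·sn²v = 0.7510788900117856
cn(u+v) = (cn u·cn v − sn u·sn v·dn u·dn v)/D = -0.7258789872664504/0.7510788900117856 = -0.9664483943292031

cn(u+v)=-0.96644839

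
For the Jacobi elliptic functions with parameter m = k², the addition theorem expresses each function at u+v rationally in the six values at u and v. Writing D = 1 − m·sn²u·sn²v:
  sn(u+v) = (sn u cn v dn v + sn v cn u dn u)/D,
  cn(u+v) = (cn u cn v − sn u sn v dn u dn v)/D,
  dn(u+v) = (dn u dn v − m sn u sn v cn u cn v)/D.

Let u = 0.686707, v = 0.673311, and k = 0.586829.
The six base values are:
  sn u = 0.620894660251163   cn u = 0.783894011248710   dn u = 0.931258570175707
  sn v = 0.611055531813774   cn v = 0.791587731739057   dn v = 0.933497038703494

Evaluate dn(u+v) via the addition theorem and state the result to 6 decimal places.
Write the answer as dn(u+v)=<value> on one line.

dn(u+v)=0.829366

m = k² = 0.344368275241
D = 1 − m·sn²u·sn²v = 0.9504298371831832
dn(u+v) = (dn u·dn v − m·sn u·sn v·cn u·cn v)/D = 0.7882537632249846/0.9504298371831832 = 0.829365548498725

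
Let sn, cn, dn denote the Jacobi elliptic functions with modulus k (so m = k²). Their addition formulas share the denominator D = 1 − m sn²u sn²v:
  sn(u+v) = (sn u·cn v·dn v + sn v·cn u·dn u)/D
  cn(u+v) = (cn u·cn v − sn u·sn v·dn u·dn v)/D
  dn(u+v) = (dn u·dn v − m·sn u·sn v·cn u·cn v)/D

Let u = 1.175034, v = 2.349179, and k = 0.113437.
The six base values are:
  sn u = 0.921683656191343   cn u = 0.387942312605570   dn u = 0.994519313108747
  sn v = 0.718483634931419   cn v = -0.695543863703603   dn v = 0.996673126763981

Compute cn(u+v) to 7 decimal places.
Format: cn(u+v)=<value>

m = k² = 0.012867952969
D = 1 − m·sn²u·sn²v = 0.9943570396483407
cn(u+v) = (cn u·cn v − sn u·sn v·dn u·dn v)/D = -0.9262250979706889/0.9943570396483407 = -0.9314814106392338

cn(u+v)=-0.9314814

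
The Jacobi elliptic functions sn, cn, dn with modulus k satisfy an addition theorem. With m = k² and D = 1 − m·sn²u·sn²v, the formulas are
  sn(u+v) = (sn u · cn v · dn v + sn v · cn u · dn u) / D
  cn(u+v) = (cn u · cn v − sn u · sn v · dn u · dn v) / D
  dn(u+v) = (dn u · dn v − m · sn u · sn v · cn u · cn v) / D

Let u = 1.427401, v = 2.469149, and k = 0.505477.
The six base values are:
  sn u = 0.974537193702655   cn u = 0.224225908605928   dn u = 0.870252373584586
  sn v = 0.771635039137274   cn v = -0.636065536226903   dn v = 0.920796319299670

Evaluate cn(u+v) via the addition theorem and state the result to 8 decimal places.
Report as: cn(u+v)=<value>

cn(u+v)=-0.87106450

m = k² = 0.255506997529
D = 1 − m·sn²u·sn²v = 0.8555147489746783
cn(u+v) = (cn u·cn v − sn u·sn v·dn u·dn v)/D = -0.7452085293180199/0.8555147489746783 = -0.8710645026414112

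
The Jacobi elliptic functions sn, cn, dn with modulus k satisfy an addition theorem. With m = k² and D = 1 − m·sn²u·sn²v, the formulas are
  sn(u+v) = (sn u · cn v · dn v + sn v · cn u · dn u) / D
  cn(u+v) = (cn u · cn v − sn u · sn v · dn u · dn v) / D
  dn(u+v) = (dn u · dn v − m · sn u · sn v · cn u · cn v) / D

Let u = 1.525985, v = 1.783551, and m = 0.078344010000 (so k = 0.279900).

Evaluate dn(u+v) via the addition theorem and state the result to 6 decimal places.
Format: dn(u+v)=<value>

dn(u+v)=0.999582

sn u = 0.9972677759969859, cn u = 0.07387139472099823, dn u = 0.9602517961073717
sn v = 0.9850019196800765, cn v = -0.1725433807092121, dn v = 0.9612431464611096
m = k² = 0.07834401
D = 1 − m·sn²u·sn²v = 0.9244031806972892
dn(u+v) = (dn u·dn v − m·sn u·sn v·cn u·cn v)/D = 0.9240163681107351/0.9244031806972892 = 0.9995815542453431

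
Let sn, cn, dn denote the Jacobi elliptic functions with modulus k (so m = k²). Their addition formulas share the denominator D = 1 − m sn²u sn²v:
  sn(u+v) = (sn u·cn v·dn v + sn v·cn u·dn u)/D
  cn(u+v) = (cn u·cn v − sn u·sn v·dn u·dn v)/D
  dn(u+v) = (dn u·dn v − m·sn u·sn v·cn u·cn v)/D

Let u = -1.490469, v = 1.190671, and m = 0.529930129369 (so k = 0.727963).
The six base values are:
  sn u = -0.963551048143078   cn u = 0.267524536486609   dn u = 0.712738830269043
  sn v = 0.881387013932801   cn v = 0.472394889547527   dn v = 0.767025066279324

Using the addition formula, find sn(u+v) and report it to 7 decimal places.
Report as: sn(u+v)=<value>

m = k² = 0.529930129369
D = 1 − m·sn²u·sn²v = 0.6177906003238499
sn(u+v) = (sn u·cn v·dn v + sn v·cn u·dn u)/D = -0.1810732756160398/0.6177906003238499 = -0.2930981395979802

sn(u+v)=-0.2930981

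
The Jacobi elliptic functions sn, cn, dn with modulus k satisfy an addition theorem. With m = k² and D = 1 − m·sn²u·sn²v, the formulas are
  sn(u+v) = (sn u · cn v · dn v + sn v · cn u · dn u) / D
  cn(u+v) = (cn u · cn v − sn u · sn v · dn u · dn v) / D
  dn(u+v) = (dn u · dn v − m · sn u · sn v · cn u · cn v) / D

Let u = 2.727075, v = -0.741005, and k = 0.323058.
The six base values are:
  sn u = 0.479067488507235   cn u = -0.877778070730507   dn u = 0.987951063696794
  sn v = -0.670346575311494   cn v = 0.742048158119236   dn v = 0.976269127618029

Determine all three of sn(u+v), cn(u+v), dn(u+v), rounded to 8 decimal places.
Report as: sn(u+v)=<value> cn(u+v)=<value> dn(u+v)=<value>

sn(u+v)=0.93848212 cn(u+v)=-0.34532783 dn(u+v)=0.95293198

m = k² = 0.104366471364
D = 1 − m·sn²u·sn²v = 0.9892365081116783
sn(u+v) = (sn u·cn v·dn v + sn v·cn u·dn u)/D = 0.9283807748423492/0.9892365081116783 = 0.9384821195231718
cn(u+v) = (cn u·cn v − sn u·sn v·dn u·dn v)/D = -0.3416108983684593/0.9892365081116783 = -0.3453278316835975
dn(u+v) = (dn u·dn v − m·sn u·sn v·cn u·cn v)/D = 0.9426751088782883/0.9892365081116783 = 0.9529319845642681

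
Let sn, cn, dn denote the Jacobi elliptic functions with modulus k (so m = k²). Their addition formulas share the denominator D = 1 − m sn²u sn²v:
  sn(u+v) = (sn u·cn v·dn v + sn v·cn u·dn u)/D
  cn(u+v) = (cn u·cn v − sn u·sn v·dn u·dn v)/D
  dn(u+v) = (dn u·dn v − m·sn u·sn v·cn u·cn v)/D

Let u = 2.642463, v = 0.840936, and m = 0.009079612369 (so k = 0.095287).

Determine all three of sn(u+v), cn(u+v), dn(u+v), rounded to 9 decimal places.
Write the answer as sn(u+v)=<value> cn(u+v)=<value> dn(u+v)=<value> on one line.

sn(u+v)=-0.328375450 cn(u+v)=-0.944547280 dn(u+v)=0.999510351

sn u = 0.4847793410811599, cn u = -0.8746364904695644, dn u = 0.998932525814901
sn v = 0.7447467199899767, cn v = 0.6673472282584017, dn v = 0.9974788288941557
m = k² = 0.009079612369
D = 1 − m·sn²u·sn²v = 0.9988164878677496
sn(u+v) = (sn u·cn v·dn v + sn v·cn u·dn u)/D = -0.3279868132704596/0.9988164878677496 = -0.3283754495989932
cn(u+v) = (cn u·cn v − sn u·sn v·dn u·dn v)/D = -0.9434293968056937/0.9988164878677496 = -0.9445472799710235
dn(u+v) = (dn u·dn v − m·sn u·sn v·cn u·cn v)/D = 0.9983274182155464/0.9988164878677496 = 0.9995103508420779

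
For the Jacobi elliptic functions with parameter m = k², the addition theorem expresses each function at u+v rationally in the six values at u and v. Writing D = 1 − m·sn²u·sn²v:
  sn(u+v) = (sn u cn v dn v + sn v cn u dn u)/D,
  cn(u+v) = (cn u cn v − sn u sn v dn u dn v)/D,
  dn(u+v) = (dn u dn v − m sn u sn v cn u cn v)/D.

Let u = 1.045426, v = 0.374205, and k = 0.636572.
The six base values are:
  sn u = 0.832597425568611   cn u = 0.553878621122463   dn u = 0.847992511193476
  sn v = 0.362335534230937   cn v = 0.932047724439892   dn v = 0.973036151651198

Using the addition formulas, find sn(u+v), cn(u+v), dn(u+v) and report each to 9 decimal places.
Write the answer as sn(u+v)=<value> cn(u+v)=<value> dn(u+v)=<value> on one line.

sn(u+v)=0.960710252 cn(u+v)=0.277553259 dn(u+v)=0.791197094

m = k² = 0.405223911184
D = 1 − m·sn²u·sn²v = 0.9631203283187235
sn(u+v) = (sn u·cn v·dn v + sn v·cn u·dn u)/D = 0.9252795732617587/0.9631203283187235 = 0.960710251933918
cn(u+v) = (cn u·cn v − sn u·sn v·dn u·dn v)/D = 0.2673171863635099/0.9631203283187235 = 0.2775532594459445
dn(u+v) = (dn u·dn v − m·sn u·sn v·cn u·cn v)/D = 0.7620180050796498/0.9631203283187235 = 0.7911970941469701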